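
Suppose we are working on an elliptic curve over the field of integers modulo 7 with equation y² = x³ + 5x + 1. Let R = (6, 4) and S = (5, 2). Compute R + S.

(6, 4) + (5, 2). λ = (2 - 4)/(5 - 6) ≡ 5/6 mod 7. 6⁻¹ ≡ 6 (mod 7), so λ ≡ 2.
  x = λ² - 6 - 5 = 4 - 11 ≡ 0; y = λ·(6 - 0) - 4 ≡ 1. → (0, 1)

(0, 1)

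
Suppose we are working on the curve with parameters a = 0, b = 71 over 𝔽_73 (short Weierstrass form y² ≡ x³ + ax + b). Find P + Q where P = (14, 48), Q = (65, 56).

(43, 9)

(14, 48) + (65, 56). λ = (56 - 48)/(65 - 14) ≡ 8/51 mod 73. 51⁻¹ ≡ 63 (mod 73) since 51·63 = 3213 ≡ 1, so λ ≡ 66.
  x = λ² - 14 - 65 = 4356 - 79 ≡ 43; y = λ·(14 - 43) - 48 ≡ 9. → (43, 9)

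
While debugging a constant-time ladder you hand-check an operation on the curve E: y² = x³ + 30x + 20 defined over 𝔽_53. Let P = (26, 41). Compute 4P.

(30, 28)

Double-and-add on 4 = (100)₂. Start with P = (26, 41) for the leading 1-bit.
double: tangent at (26, 41): λ = (3·26² + 30)/(2·41) ≡ 44/29. 29⁻¹ ≡ 11 (mod 53), so λ ≡ 44·11 ≡ 7.
  x = λ² - 26 - 26 = 49 - 52 ≡ 50; y = λ·(26 - 50) - 41 ≡ 3. → (50, 3)
double: tangent at (50, 3): λ = (3·50² + 30)/(2·3) ≡ 4/6. 6⁻¹ ≡ 9 (mod 53), so λ ≡ 4·9 ≡ 36.
  x = λ² - 50 - 50 = 1296 - 100 ≡ 30; y = λ·(50 - 30) - 3 ≡ 28. → (30, 28)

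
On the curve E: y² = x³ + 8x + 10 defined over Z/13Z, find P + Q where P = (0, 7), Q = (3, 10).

(0, 7) + (3, 10). λ = (10 - 7)/(3 - 0) ≡ 3/3 mod 13. 3⁻¹ ≡ 9 (mod 13), so λ ≡ 1.
  x = λ² - 0 - 3 = 1 - 3 ≡ 11; y = λ·(0 - 11) - 7 ≡ 8. → (11, 8)

(11, 8)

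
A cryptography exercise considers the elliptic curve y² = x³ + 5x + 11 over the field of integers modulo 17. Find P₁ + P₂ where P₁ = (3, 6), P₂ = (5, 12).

(3, 6) + (5, 12). λ = (12 - 6)/(5 - 3) ≡ 6/2 mod 17. 2⁻¹ ≡ 9 (mod 17) since 2·9 = 18 ≡ 1, so λ ≡ 3.
  x = λ² - 3 - 5 = 9 - 8 ≡ 1; y = λ·(3 - 1) - 6 ≡ 0. → (1, 0)

(1, 0)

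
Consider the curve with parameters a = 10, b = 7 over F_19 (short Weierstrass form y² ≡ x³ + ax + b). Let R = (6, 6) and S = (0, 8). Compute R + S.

(6, 6) + (0, 8). λ = (8 - 6)/(0 - 6) ≡ 2/13 mod 19. 13⁻¹ ≡ 3 (mod 19) since 13·3 = 39 ≡ 1, so λ ≡ 6.
  x = λ² - 6 - 0 = 36 - 6 ≡ 11; y = λ·(6 - 11) - 6 ≡ 2. → (11, 2)

(11, 2)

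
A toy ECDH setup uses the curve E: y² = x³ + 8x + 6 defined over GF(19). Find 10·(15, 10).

(9, 16)

Write G = (15, 10).
Double-and-add on 10 = (1010)₂. Start with G = (15, 10) for the leading 1-bit.
double: tangent at (15, 10): λ = (3·15² + 8)/(2·10) ≡ 18/1. 1⁻¹ ≡ 1 (mod 19) since 1·1 = 1 ≡ 1, so λ ≡ 18·1 ≡ 18.
  x = λ² - 15 - 15 = 324 - 30 ≡ 9; y = λ·(15 - 9) - 10 ≡ 3. → (9, 3)
double: tangent at (9, 3): λ = (3·9² + 8)/(2·3) ≡ 4/6. 6⁻¹ ≡ 16 (mod 19) since 6·16 = 96 ≡ 1, so λ ≡ 4·16 ≡ 7.
  x = λ² - 9 - 9 = 49 - 18 ≡ 12; y = λ·(9 - 12) - 3 ≡ 14. → (12, 14)
add G: (12, 14) + (15, 10). λ = (10 - 14)/(15 - 12) ≡ 15/3 mod 19. 3⁻¹ ≡ 13 (mod 19) since 3·13 = 39 ≡ 1, so λ ≡ 5.
  x = λ² - 12 - 15 = 25 - 27 ≡ 17; y = λ·(12 - 17) - 14 ≡ 18. → (17, 18)
double: tangent at (17, 18): λ = (3·17² + 8)/(2·18) ≡ 1/17. 17⁻¹ ≡ 9 (mod 19), so λ ≡ 1·9 ≡ 9.
  x = λ² - 17 - 17 = 81 - 34 ≡ 9; y = λ·(17 - 9) - 18 ≡ 16. → (9, 16)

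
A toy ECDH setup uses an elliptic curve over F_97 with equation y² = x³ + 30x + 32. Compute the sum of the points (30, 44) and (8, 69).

(16, 90)

(30, 44) + (8, 69). λ = (69 - 44)/(8 - 30) ≡ 25/75 mod 97. 75⁻¹ ≡ 22 (mod 97), so λ ≡ 65.
  x = λ² - 30 - 8 = 4225 - 38 ≡ 16; y = λ·(30 - 16) - 44 ≡ 90. → (16, 90)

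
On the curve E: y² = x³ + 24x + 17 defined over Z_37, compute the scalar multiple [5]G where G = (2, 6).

Repeated addition: build up to 5G.
2G: tangent at (2, 6): λ = (3·2² + 24)/(2·6) ≡ 36/12. 12⁻¹ ≡ 34 (mod 37) since 12·34 = 408 ≡ 1, so λ ≡ 36·34 ≡ 3.
  x = λ² - 2 - 2 = 9 - 4 ≡ 5; y = λ·(2 - 5) - 6 ≡ 22. → (5, 22)
3G: (5, 22) + (2, 6). λ = (6 - 22)/(2 - 5) ≡ 21/34 mod 37. 34⁻¹ ≡ 12 (mod 37) since 34·12 = 408 ≡ 1, so λ ≡ 30.
  x = λ² - 5 - 2 = 900 - 7 ≡ 5; y = λ·(5 - 5) - 22 ≡ 15. → (5, 15)
4G: (5, 15) + (2, 6). λ = (6 - 15)/(2 - 5) ≡ 28/34 mod 37. 34⁻¹ ≡ 12 (mod 37) since 34·12 = 408 ≡ 1, so λ ≡ 3.
  x = λ² - 5 - 2 = 9 - 7 ≡ 2; y = λ·(5 - 2) - 15 ≡ 31. → (2, 31)
5G: (2, 31) + (2, 6): same x and y₁ ≡ -y₂, so the sum is O.

O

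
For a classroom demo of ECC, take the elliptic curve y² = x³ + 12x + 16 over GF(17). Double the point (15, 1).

tangent at (15, 1): λ = (3·15² + 12)/(2·1) ≡ 7/2. 2⁻¹ ≡ 9 (mod 17) since 2·9 = 18 ≡ 1, so λ ≡ 7·9 ≡ 12.
  x = λ² - 15 - 15 = 144 - 30 ≡ 12; y = λ·(15 - 12) - 1 ≡ 1. → (12, 1)

(12, 1)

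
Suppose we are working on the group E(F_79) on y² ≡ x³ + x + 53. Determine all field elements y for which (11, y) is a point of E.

x³ + 1x + 53 = 1395 ≡ 52 (mod 79).
Square roots of 52 mod 79: 17 and 62 (since 17² = 289 ≡ 52).

17, 62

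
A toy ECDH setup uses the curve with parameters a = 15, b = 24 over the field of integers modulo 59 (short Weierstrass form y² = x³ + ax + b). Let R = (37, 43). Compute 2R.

(33, 17)

tangent at (37, 43): λ = (3·37² + 15)/(2·43) ≡ 51/27. 27⁻¹ ≡ 35 (mod 59) since 27·35 = 945 ≡ 1, so λ ≡ 51·35 ≡ 15.
  x = λ² - 37 - 37 = 225 - 74 ≡ 33; y = λ·(37 - 33) - 43 ≡ 17. → (33, 17)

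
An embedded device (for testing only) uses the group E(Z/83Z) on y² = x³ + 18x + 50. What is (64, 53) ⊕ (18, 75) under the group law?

(29, 71)

(64, 53) + (18, 75). λ = (75 - 53)/(18 - 64) ≡ 22/37 mod 83. 37⁻¹ ≡ 9 (mod 83), so λ ≡ 32.
  x = λ² - 64 - 18 = 1024 - 82 ≡ 29; y = λ·(64 - 29) - 53 ≡ 71. → (29, 71)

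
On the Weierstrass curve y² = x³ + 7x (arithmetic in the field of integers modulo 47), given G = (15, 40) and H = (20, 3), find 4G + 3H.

First 4G:
Double-and-add on 4 = (100)₂. Start with G = (15, 40) for the leading 1-bit.
double: tangent at (15, 40): λ = (3·15² + 7)/(2·40) ≡ 24/33. 33⁻¹ ≡ 10 (mod 47) since 33·10 = 330 ≡ 1, so λ ≡ 24·10 ≡ 5.
  x = λ² - 15 - 15 = 25 - 30 ≡ 42; y = λ·(15 - 42) - 40 ≡ 13. → (42, 13)
double: tangent at (42, 13): λ = (3·42² + 7)/(2·13) ≡ 35/26. 26⁻¹ ≡ 38 (mod 47), so λ ≡ 35·38 ≡ 14.
  x = λ² - 42 - 42 = 196 - 84 ≡ 18; y = λ·(42 - 18) - 13 ≡ 41. → (18, 41)
4G = (18, 41).
Next 3H:
Repeated addition: build up to 3H.
2H: tangent at (20, 3): λ = (3·20² + 7)/(2·3) ≡ 32/6. 6⁻¹ ≡ 8 (mod 47) since 6·8 = 48 ≡ 1, so λ ≡ 32·8 ≡ 21.
  x = λ² - 20 - 20 = 441 - 40 ≡ 25; y = λ·(20 - 25) - 3 ≡ 33. → (25, 33)
3H: (25, 33) + (20, 3). λ = (3 - 33)/(20 - 25) ≡ 17/42 mod 47. 42⁻¹ ≡ 28 (mod 47), so λ ≡ 6.
  x = λ² - 25 - 20 = 36 - 45 ≡ 38; y = λ·(25 - 38) - 33 ≡ 30. → (38, 30)
3H = (38, 30).
Finally 4G + 3H:
(18, 41) + (38, 30). λ = (30 - 41)/(38 - 18) ≡ 36/20 mod 47. 20⁻¹ ≡ 40 (mod 47), so λ ≡ 30.
  x = λ² - 18 - 38 = 900 - 56 ≡ 45; y = λ·(18 - 45) - 41 ≡ 42. → (45, 42)

(45, 42)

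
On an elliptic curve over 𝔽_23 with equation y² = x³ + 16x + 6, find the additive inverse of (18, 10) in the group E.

(18, 13)

-(18, 10) = (18, -10 mod 23) = (18, 13).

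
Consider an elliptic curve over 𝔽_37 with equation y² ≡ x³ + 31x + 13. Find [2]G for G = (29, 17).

tangent at (29, 17): λ = (3·29² + 31)/(2·17) ≡ 1/34. 34⁻¹ ≡ 12 (mod 37), so λ ≡ 1·12 ≡ 12.
  x = λ² - 29 - 29 = 144 - 58 ≡ 12; y = λ·(29 - 12) - 17 ≡ 2. → (12, 2)

(12, 2)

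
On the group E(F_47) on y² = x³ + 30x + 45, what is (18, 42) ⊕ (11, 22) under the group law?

(18, 42) + (11, 22). λ = (22 - 42)/(11 - 18) ≡ 27/40 mod 47. 40⁻¹ ≡ 20 (mod 47), so λ ≡ 23.
  x = λ² - 18 - 11 = 529 - 29 ≡ 30; y = λ·(18 - 30) - 42 ≡ 11. → (30, 11)

(30, 11)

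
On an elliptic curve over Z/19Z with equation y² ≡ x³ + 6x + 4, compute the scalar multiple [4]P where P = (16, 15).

(0, 2)

Repeated addition: build up to 4P.
2P: tangent at (16, 15): λ = (3·16² + 6)/(2·15) ≡ 14/11. 11⁻¹ ≡ 7 (mod 19), so λ ≡ 14·7 ≡ 3.
  x = λ² - 16 - 16 = 9 - 32 ≡ 15; y = λ·(16 - 15) - 15 ≡ 7. → (15, 7)
3P: (15, 7) + (16, 15). λ = (15 - 7)/(16 - 15) ≡ 8/1 mod 19. 1⁻¹ ≡ 1 (mod 19), so λ ≡ 8.
  x = λ² - 15 - 16 = 64 - 31 ≡ 14; y = λ·(15 - 14) - 7 ≡ 1. → (14, 1)
4P: (14, 1) + (16, 15). λ = (15 - 1)/(16 - 14) ≡ 14/2 mod 19. 2⁻¹ ≡ 10 (mod 19), so λ ≡ 7.
  x = λ² - 14 - 16 = 49 - 30 ≡ 0; y = λ·(14 - 0) - 1 ≡ 2. → (0, 2)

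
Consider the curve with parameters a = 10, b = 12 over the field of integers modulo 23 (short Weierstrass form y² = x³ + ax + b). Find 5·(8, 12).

Write G = (8, 12).
Double-and-add on 5 = (101)₂. Start with G = (8, 12) for the leading 1-bit.
double: tangent at (8, 12): λ = (3·8² + 10)/(2·12) ≡ 18/1. 1⁻¹ ≡ 1 (mod 23), so λ ≡ 18·1 ≡ 18.
  x = λ² - 8 - 8 = 324 - 16 ≡ 9; y = λ·(8 - 9) - 12 ≡ 16. → (9, 16)
double: tangent at (9, 16): λ = (3·9² + 10)/(2·16) ≡ 0/9. 9⁻¹ ≡ 18 (mod 23) since 9·18 = 162 ≡ 1, so λ ≡ 0·18 ≡ 0.
  x = λ² - 9 - 9 = 0 - 18 ≡ 5; y = λ·(9 - 5) - 16 ≡ 7. → (5, 7)
add G: (5, 7) + (8, 12). λ = (12 - 7)/(8 - 5) ≡ 5/3 mod 23. 3⁻¹ ≡ 8 (mod 23), so λ ≡ 17.
  x = λ² - 5 - 8 = 289 - 13 ≡ 0; y = λ·(5 - 0) - 7 ≡ 9. → (0, 9)

(0, 9)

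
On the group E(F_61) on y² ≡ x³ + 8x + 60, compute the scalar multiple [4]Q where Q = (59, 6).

(45, 17)

Repeated addition: build up to 4Q.
2Q: tangent at (59, 6): λ = (3·59² + 8)/(2·6) ≡ 20/12. 12⁻¹ ≡ 56 (mod 61) since 12·56 = 672 ≡ 1, so λ ≡ 20·56 ≡ 22.
  x = λ² - 59 - 59 = 484 - 118 ≡ 0; y = λ·(59 - 0) - 6 ≡ 11. → (0, 11)
3Q: (0, 11) + (59, 6). λ = (6 - 11)/(59 - 0) ≡ 56/59 mod 61. 59⁻¹ ≡ 30 (mod 61) since 59·30 = 1770 ≡ 1, so λ ≡ 33.
  x = λ² - 0 - 59 = 1089 - 59 ≡ 54; y = λ·(0 - 54) - 11 ≡ 37. → (54, 37)
4Q: (54, 37) + (59, 6). λ = (6 - 37)/(59 - 54) ≡ 30/5 mod 61. 5⁻¹ ≡ 49 (mod 61), so λ ≡ 6.
  x = λ² - 54 - 59 = 36 - 113 ≡ 45; y = λ·(54 - 45) - 37 ≡ 17. → (45, 17)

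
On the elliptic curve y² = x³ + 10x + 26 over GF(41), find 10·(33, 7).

(33, 34)

Write G = (33, 7).
Repeated addition: build up to 10G.
2G: tangent at (33, 7): λ = (3·33² + 10)/(2·7) ≡ 38/14. 14⁻¹ ≡ 3 (mod 41), so λ ≡ 38·3 ≡ 32.
  x = λ² - 33 - 33 = 1024 - 66 ≡ 15; y = λ·(33 - 15) - 7 ≡ 36. → (15, 36)
3G: (15, 36) + (33, 7). λ = (7 - 36)/(33 - 15) ≡ 12/18 mod 41. 18⁻¹ ≡ 16 (mod 41), so λ ≡ 28.
  x = λ² - 15 - 33 = 784 - 48 ≡ 39; y = λ·(15 - 39) - 36 ≡ 30. → (39, 30)
4G: (39, 30) + (33, 7). λ = (7 - 30)/(33 - 39) ≡ 18/35 mod 41. 35⁻¹ ≡ 34 (mod 41) since 35·34 = 1190 ≡ 1, so λ ≡ 38.
  x = λ² - 39 - 33 = 1444 - 72 ≡ 19; y = λ·(39 - 19) - 30 ≡ 33. → (19, 33)
5G: (19, 33) + (33, 7). λ = (7 - 33)/(33 - 19) ≡ 15/14 mod 41. 14⁻¹ ≡ 3 (mod 41) since 14·3 = 42 ≡ 1, so λ ≡ 4.
  x = λ² - 19 - 33 = 16 - 52 ≡ 5; y = λ·(19 - 5) - 33 ≡ 23. → (5, 23)
6G: (5, 23) + (33, 7). λ = (7 - 23)/(33 - 5) ≡ 25/28 mod 41. 28⁻¹ ≡ 22 (mod 41), so λ ≡ 17.
  x = λ² - 5 - 33 = 289 - 38 ≡ 5; y = λ·(5 - 5) - 23 ≡ 18. → (5, 18)
7G: (5, 18) + (33, 7). λ = (7 - 18)/(33 - 5) ≡ 30/28 mod 41. 28⁻¹ ≡ 22 (mod 41), so λ ≡ 4.
  x = λ² - 5 - 33 = 16 - 38 ≡ 19; y = λ·(5 - 19) - 18 ≡ 8. → (19, 8)
8G: (19, 8) + (33, 7). λ = (7 - 8)/(33 - 19) ≡ 40/14 mod 41. 14⁻¹ ≡ 3 (mod 41) since 14·3 = 42 ≡ 1, so λ ≡ 38.
  x = λ² - 19 - 33 = 1444 - 52 ≡ 39; y = λ·(19 - 39) - 8 ≡ 11. → (39, 11)
9G: (39, 11) + (33, 7). λ = (7 - 11)/(33 - 39) ≡ 37/35 mod 41. 35⁻¹ ≡ 34 (mod 41), so λ ≡ 28.
  x = λ² - 39 - 33 = 784 - 72 ≡ 15; y = λ·(39 - 15) - 11 ≡ 5. → (15, 5)
10G: (15, 5) + (33, 7). λ = (7 - 5)/(33 - 15) ≡ 2/18 mod 41. 18⁻¹ ≡ 16 (mod 41), so λ ≡ 32.
  x = λ² - 15 - 33 = 1024 - 48 ≡ 33; y = λ·(15 - 33) - 5 ≡ 34. → (33, 34)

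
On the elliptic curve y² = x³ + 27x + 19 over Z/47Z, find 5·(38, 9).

(22, 34)

Write Q = (38, 9).
Repeated addition: build up to 5Q.
2Q: tangent at (38, 9): λ = (3·38² + 27)/(2·9) ≡ 35/18. 18⁻¹ ≡ 34 (mod 47), so λ ≡ 35·34 ≡ 15.
  x = λ² - 38 - 38 = 225 - 76 ≡ 8; y = λ·(38 - 8) - 9 ≡ 18. → (8, 18)
3Q: (8, 18) + (38, 9). λ = (9 - 18)/(38 - 8) ≡ 38/30 mod 47. 30⁻¹ ≡ 11 (mod 47), so λ ≡ 42.
  x = λ² - 8 - 38 = 1764 - 46 ≡ 26; y = λ·(8 - 26) - 18 ≡ 25. → (26, 25)
4Q: (26, 25) + (38, 9). λ = (9 - 25)/(38 - 26) ≡ 31/12 mod 47. 12⁻¹ ≡ 4 (mod 47), so λ ≡ 30.
  x = λ² - 26 - 38 = 900 - 64 ≡ 37; y = λ·(26 - 37) - 25 ≡ 21. → (37, 21)
5Q: (37, 21) + (38, 9). λ = (9 - 21)/(38 - 37) ≡ 35/1 mod 47. 1⁻¹ ≡ 1 (mod 47) since 1·1 = 1 ≡ 1, so λ ≡ 35.
  x = λ² - 37 - 38 = 1225 - 75 ≡ 22; y = λ·(37 - 22) - 21 ≡ 34. → (22, 34)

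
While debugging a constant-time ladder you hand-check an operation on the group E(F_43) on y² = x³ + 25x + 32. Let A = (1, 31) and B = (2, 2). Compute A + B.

(21, 33)

(1, 31) + (2, 2). λ = (2 - 31)/(2 - 1) ≡ 14/1 mod 43. 1⁻¹ ≡ 1 (mod 43) since 1·1 = 1 ≡ 1, so λ ≡ 14.
  x = λ² - 1 - 2 = 196 - 3 ≡ 21; y = λ·(1 - 21) - 31 ≡ 33. → (21, 33)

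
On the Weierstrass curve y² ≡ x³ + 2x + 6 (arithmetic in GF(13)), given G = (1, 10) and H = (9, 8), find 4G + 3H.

First 4G:
Repeated addition: build up to 4G.
2G: tangent at (1, 10): λ = (3·1² + 2)/(2·10) ≡ 5/7. 7⁻¹ ≡ 2 (mod 13), so λ ≡ 5·2 ≡ 10.
  x = λ² - 1 - 1 = 100 - 2 ≡ 7; y = λ·(1 - 7) - 10 ≡ 8. → (7, 8)
3G: (7, 8) + (1, 10). λ = (10 - 8)/(1 - 7) ≡ 2/7 mod 13. 7⁻¹ ≡ 2 (mod 13), so λ ≡ 4.
  x = λ² - 7 - 1 = 16 - 8 ≡ 8; y = λ·(7 - 8) - 8 ≡ 1. → (8, 1)
4G: (8, 1) + (1, 10). λ = (10 - 1)/(1 - 8) ≡ 9/6 mod 13. 6⁻¹ ≡ 11 (mod 13) since 6·11 = 66 ≡ 1, so λ ≡ 8.
  x = λ² - 8 - 1 = 64 - 9 ≡ 3; y = λ·(8 - 3) - 1 ≡ 0. → (3, 0)
4G = (3, 0).
Next 3H:
Repeated addition: build up to 3H.
2H: tangent at (9, 8): λ = (3·9² + 2)/(2·8) ≡ 11/3. 3⁻¹ ≡ 9 (mod 13), so λ ≡ 11·9 ≡ 8.
  x = λ² - 9 - 9 = 64 - 18 ≡ 7; y = λ·(9 - 7) - 8 ≡ 8. → (7, 8)
3H: (7, 8) + (9, 8). λ = (8 - 8)/(9 - 7) ≡ 0/2 mod 13. 2⁻¹ ≡ 7 (mod 13), so λ ≡ 0.
  x = λ² - 7 - 9 = 0 - 16 ≡ 10; y = λ·(7 - 10) - 8 ≡ 5. → (10, 5)
3H = (10, 5).
Finally 4G + 3H:
(3, 0) + (10, 5). λ = (5 - 0)/(10 - 3) ≡ 5/7 mod 13. 7⁻¹ ≡ 2 (mod 13) since 7·2 = 14 ≡ 1, so λ ≡ 10.
  x = λ² - 3 - 10 = 100 - 13 ≡ 9; y = λ·(3 - 9) - 0 ≡ 5. → (9, 5)

(9, 5)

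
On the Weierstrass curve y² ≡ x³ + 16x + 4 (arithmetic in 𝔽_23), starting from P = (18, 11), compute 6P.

(16, 20)

Repeated addition: build up to 6P.
2P: tangent at (18, 11): λ = (3·18² + 16)/(2·11) ≡ 22/22. 22⁻¹ ≡ 22 (mod 23) since 22·22 = 484 ≡ 1, so λ ≡ 22·22 ≡ 1.
  x = λ² - 18 - 18 = 1 - 36 ≡ 11; y = λ·(18 - 11) - 11 ≡ 19. → (11, 19)
3P: (11, 19) + (18, 11). λ = (11 - 19)/(18 - 11) ≡ 15/7 mod 23. 7⁻¹ ≡ 10 (mod 23) since 7·10 = 70 ≡ 1, so λ ≡ 12.
  x = λ² - 11 - 18 = 144 - 29 ≡ 0; y = λ·(11 - 0) - 19 ≡ 21. → (0, 21)
4P: (0, 21) + (18, 11). λ = (11 - 21)/(18 - 0) ≡ 13/18 mod 23. 18⁻¹ ≡ 9 (mod 23) since 18·9 = 162 ≡ 1, so λ ≡ 2.
  x = λ² - 0 - 18 = 4 - 18 ≡ 9; y = λ·(0 - 9) - 21 ≡ 7. → (9, 7)
5P: (9, 7) + (18, 11). λ = (11 - 7)/(18 - 9) ≡ 4/9 mod 23. 9⁻¹ ≡ 18 (mod 23) since 9·18 = 162 ≡ 1, so λ ≡ 3.
  x = λ² - 9 - 18 = 9 - 27 ≡ 5; y = λ·(9 - 5) - 7 ≡ 5. → (5, 5)
6P: (5, 5) + (18, 11). λ = (11 - 5)/(18 - 5) ≡ 6/13 mod 23. 13⁻¹ ≡ 16 (mod 23), so λ ≡ 4.
  x = λ² - 5 - 18 = 16 - 23 ≡ 16; y = λ·(5 - 16) - 5 ≡ 20. → (16, 20)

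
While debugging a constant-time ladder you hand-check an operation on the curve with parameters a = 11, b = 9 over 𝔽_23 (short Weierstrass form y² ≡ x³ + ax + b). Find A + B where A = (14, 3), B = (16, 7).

(14, 3) + (16, 7). λ = (7 - 3)/(16 - 14) ≡ 4/2 mod 23. 2⁻¹ ≡ 12 (mod 23), so λ ≡ 2.
  x = λ² - 14 - 16 = 4 - 30 ≡ 20; y = λ·(14 - 20) - 3 ≡ 8. → (20, 8)

(20, 8)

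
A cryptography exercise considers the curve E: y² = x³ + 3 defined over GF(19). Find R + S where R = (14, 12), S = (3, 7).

(14, 12) + (3, 7). λ = (7 - 12)/(3 - 14) ≡ 14/8 mod 19. 8⁻¹ ≡ 12 (mod 19) since 8·12 = 96 ≡ 1, so λ ≡ 16.
  x = λ² - 14 - 3 = 256 - 17 ≡ 11; y = λ·(14 - 11) - 12 ≡ 17. → (11, 17)

(11, 17)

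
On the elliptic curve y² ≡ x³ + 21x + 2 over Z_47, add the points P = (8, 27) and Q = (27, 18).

(16, 4)

(8, 27) + (27, 18). λ = (18 - 27)/(27 - 8) ≡ 38/19 mod 47. 19⁻¹ ≡ 5 (mod 47) since 19·5 = 95 ≡ 1, so λ ≡ 2.
  x = λ² - 8 - 27 = 4 - 35 ≡ 16; y = λ·(8 - 16) - 27 ≡ 4. → (16, 4)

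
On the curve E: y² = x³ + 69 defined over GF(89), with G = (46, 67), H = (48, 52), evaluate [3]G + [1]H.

First 3G:
Repeated addition: build up to 3G.
2G: tangent at (46, 67): λ = (3·46² + 0)/(2·67) ≡ 29/45. 45⁻¹ ≡ 2 (mod 89) since 45·2 = 90 ≡ 1, so λ ≡ 29·2 ≡ 58.
  x = λ² - 46 - 46 = 3364 - 92 ≡ 68; y = λ·(46 - 68) - 67 ≡ 81. → (68, 81)
3G: (68, 81) + (46, 67). λ = (67 - 81)/(46 - 68) ≡ 75/67 mod 89. 67⁻¹ ≡ 4 (mod 89), so λ ≡ 33.
  x = λ² - 68 - 46 = 1089 - 114 ≡ 85; y = λ·(68 - 85) - 81 ≡ 70. → (85, 70)
3G = (85, 70).
Finally 3G + H:
(85, 70) + (48, 52). λ = (52 - 70)/(48 - 85) ≡ 71/52 mod 89. 52⁻¹ ≡ 12 (mod 89), so λ ≡ 51.
  x = λ² - 85 - 48 = 2601 - 133 ≡ 65; y = λ·(85 - 65) - 70 ≡ 60. → (65, 60)

(65, 60)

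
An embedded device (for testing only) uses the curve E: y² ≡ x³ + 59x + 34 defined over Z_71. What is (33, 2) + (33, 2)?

(17, 25)

tangent at (33, 2): λ = (3·33² + 59)/(2·2) ≡ 60/4. 4⁻¹ ≡ 18 (mod 71), so λ ≡ 60·18 ≡ 15.
  x = λ² - 33 - 33 = 225 - 66 ≡ 17; y = λ·(33 - 17) - 2 ≡ 25. → (17, 25)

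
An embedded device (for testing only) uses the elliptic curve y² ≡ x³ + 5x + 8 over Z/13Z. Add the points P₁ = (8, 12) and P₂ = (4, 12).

(8, 12) + (4, 12). λ = (12 - 12)/(4 - 8) ≡ 0/9 mod 13. 9⁻¹ ≡ 3 (mod 13) since 9·3 = 27 ≡ 1, so λ ≡ 0.
  x = λ² - 8 - 4 = 0 - 12 ≡ 1; y = λ·(8 - 1) - 12 ≡ 1. → (1, 1)

(1, 1)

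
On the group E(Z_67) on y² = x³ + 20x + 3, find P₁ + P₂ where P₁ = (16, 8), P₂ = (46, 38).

(16, 8) + (46, 38). λ = (38 - 8)/(46 - 16) ≡ 30/30 mod 67. 30⁻¹ ≡ 38 (mod 67), so λ ≡ 1.
  x = λ² - 16 - 46 = 1 - 62 ≡ 6; y = λ·(16 - 6) - 8 ≡ 2. → (6, 2)

(6, 2)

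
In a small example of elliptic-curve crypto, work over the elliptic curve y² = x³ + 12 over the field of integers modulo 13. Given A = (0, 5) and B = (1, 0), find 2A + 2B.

First 2A:
Repeated addition: build up to 2A.
2A: tangent at (0, 5): λ = (3·0² + 0)/(2·5) ≡ 0/10. 10⁻¹ ≡ 4 (mod 13), so λ ≡ 0·4 ≡ 0.
  x = λ² - 0 - 0 = 0 - 0 ≡ 0; y = λ·(0 - 0) - 5 ≡ 8. → (0, 8)
2A = (0, 8).
Next 2B:
Repeated addition: build up to 2B.
2B: (1, 0) + (1, 0): same x and y₁ ≡ -y₂, so the sum is ∞.
2B = ∞.
Finally 2A + 2B:
(0, 8) + ∞ = (0, 8) (identity).

(0, 8)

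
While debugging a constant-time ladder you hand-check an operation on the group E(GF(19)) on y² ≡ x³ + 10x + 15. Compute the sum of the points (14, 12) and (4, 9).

(14, 12) + (4, 9). λ = (9 - 12)/(4 - 14) ≡ 16/9 mod 19. 9⁻¹ ≡ 17 (mod 19), so λ ≡ 6.
  x = λ² - 14 - 4 = 36 - 18 ≡ 18; y = λ·(14 - 18) - 12 ≡ 2. → (18, 2)

(18, 2)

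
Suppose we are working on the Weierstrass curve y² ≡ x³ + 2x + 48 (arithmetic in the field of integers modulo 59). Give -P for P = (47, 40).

(47, 19)

-(47, 40) = (47, -40 mod 59) = (47, 19).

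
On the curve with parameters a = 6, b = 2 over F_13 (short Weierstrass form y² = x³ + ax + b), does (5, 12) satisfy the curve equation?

yes

y² = 12² ≡ 1; x³ + 6x + 2 = 157 ≡ 1 (mod 13). 1 = 1.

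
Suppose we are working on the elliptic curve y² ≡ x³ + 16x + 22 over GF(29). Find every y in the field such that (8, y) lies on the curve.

13, 16

x³ + 16x + 22 = 662 ≡ 24 (mod 29).
Square roots of 24 mod 29: 13 and 16 (since 13² = 169 ≡ 24).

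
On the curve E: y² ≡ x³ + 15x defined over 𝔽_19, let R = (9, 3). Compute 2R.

tangent at (9, 3): λ = (3·9² + 15)/(2·3) ≡ 11/6. 6⁻¹ ≡ 16 (mod 19), so λ ≡ 11·16 ≡ 5.
  x = λ² - 9 - 9 = 25 - 18 ≡ 7; y = λ·(9 - 7) - 3 ≡ 7. → (7, 7)

(7, 7)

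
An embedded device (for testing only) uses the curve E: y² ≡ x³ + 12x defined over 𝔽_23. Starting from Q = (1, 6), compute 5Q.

Repeated addition: build up to 5Q.
2Q: tangent at (1, 6): λ = (3·1² + 12)/(2·6) ≡ 15/12. 12⁻¹ ≡ 2 (mod 23), so λ ≡ 15·2 ≡ 7.
  x = λ² - 1 - 1 = 49 - 2 ≡ 1; y = λ·(1 - 1) - 6 ≡ 17. → (1, 17)
3Q: (1, 17) + (1, 6): same x and y₁ ≡ -y₂, so the sum is the point at infinity.
4Q: the point at infinity + (1, 6) = (1, 6) (identity).
5Q: tangent at (1, 6): λ = (3·1² + 12)/(2·6) ≡ 15/12. 12⁻¹ ≡ 2 (mod 23), so λ ≡ 15·2 ≡ 7.
  x = λ² - 1 - 1 = 49 - 2 ≡ 1; y = λ·(1 - 1) - 6 ≡ 17. → (1, 17)

(1, 17)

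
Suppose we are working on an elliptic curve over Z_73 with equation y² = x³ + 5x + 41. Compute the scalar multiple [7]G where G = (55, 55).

Double-and-add on 7 = (111)₂. Start with G = (55, 55) for the leading 1-bit.
double: tangent at (55, 55): λ = (3·55² + 5)/(2·55) ≡ 28/37. 37⁻¹ ≡ 2 (mod 73) since 37·2 = 74 ≡ 1, so λ ≡ 28·2 ≡ 56.
  x = λ² - 55 - 55 = 3136 - 110 ≡ 33; y = λ·(55 - 33) - 55 ≡ 9. → (33, 9)
add G: (33, 9) + (55, 55). λ = (55 - 9)/(55 - 33) ≡ 46/22 mod 73. 22⁻¹ ≡ 10 (mod 73) since 22·10 = 220 ≡ 1, so λ ≡ 22.
  x = λ² - 33 - 55 = 484 - 88 ≡ 31; y = λ·(33 - 31) - 9 ≡ 35. → (31, 35)
double: tangent at (31, 35): λ = (3·31² + 5)/(2·35) ≡ 41/70. 70⁻¹ ≡ 24 (mod 73), so λ ≡ 41·24 ≡ 35.
  x = λ² - 31 - 31 = 1225 - 62 ≡ 68; y = λ·(31 - 68) - 35 ≡ 57. → (68, 57)
add G: (68, 57) + (55, 55). λ = (55 - 57)/(55 - 68) ≡ 71/60 mod 73. 60⁻¹ ≡ 28 (mod 73), so λ ≡ 17.
  x = λ² - 68 - 55 = 289 - 123 ≡ 20; y = λ·(68 - 20) - 57 ≡ 29. → (20, 29)

(20, 29)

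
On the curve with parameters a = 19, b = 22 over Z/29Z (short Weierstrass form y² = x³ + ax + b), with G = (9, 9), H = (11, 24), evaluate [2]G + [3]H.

(9, 9)

First 2G:
Repeated addition: build up to 2G.
2G: tangent at (9, 9): λ = (3·9² + 19)/(2·9) ≡ 1/18. 18⁻¹ ≡ 21 (mod 29), so λ ≡ 1·21 ≡ 21.
  x = λ² - 9 - 9 = 441 - 18 ≡ 17; y = λ·(9 - 17) - 9 ≡ 26. → (17, 26)
2G = (17, 26).
Next 3H:
Repeated addition: build up to 3H.
2H: tangent at (11, 24): λ = (3·11² + 19)/(2·24) ≡ 5/19. 19⁻¹ ≡ 26 (mod 29) since 19·26 = 494 ≡ 1, so λ ≡ 5·26 ≡ 14.
  x = λ² - 11 - 11 = 196 - 22 ≡ 0; y = λ·(11 - 0) - 24 ≡ 14. → (0, 14)
3H: (0, 14) + (11, 24). λ = (24 - 14)/(11 - 0) ≡ 10/11 mod 29. 11⁻¹ ≡ 8 (mod 29) since 11·8 = 88 ≡ 1, so λ ≡ 22.
  x = λ² - 0 - 11 = 484 - 11 ≡ 9; y = λ·(0 - 9) - 14 ≡ 20. → (9, 20)
3H = (9, 20).
Finally 2G + 3H:
(17, 26) + (9, 20). λ = (20 - 26)/(9 - 17) ≡ 23/21 mod 29. 21⁻¹ ≡ 18 (mod 29), so λ ≡ 8.
  x = λ² - 17 - 9 = 64 - 26 ≡ 9; y = λ·(17 - 9) - 26 ≡ 9. → (9, 9)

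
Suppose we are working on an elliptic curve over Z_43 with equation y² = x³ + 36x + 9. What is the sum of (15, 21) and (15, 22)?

O

The two points share x = 15 and their y-coordinates satisfy 21 + 22 ≡ 0 (mod 43), so they are inverses. Their sum is the point at infinity.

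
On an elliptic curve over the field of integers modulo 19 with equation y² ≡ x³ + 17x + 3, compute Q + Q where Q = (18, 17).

tangent at (18, 17): λ = (3·18² + 17)/(2·17) ≡ 1/15. 15⁻¹ ≡ 14 (mod 19) since 15·14 = 210 ≡ 1, so λ ≡ 1·14 ≡ 14.
  x = λ² - 18 - 18 = 196 - 36 ≡ 8; y = λ·(18 - 8) - 17 ≡ 9. → (8, 9)

(8, 9)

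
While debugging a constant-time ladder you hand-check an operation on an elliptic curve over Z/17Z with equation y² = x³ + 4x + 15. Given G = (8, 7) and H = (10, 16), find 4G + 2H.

(8, 7)

First 4G:
Double-and-add on 4 = (100)₂. Start with G = (8, 7) for the leading 1-bit.
double: tangent at (8, 7): λ = (3·8² + 4)/(2·7) ≡ 9/14. 14⁻¹ ≡ 11 (mod 17), so λ ≡ 9·11 ≡ 14.
  x = λ² - 8 - 8 = 196 - 16 ≡ 10; y = λ·(8 - 10) - 7 ≡ 16. → (10, 16)
double: tangent at (10, 16): λ = (3·10² + 4)/(2·16) ≡ 15/15. 15⁻¹ ≡ 8 (mod 17), so λ ≡ 15·8 ≡ 1.
  x = λ² - 10 - 10 = 1 - 20 ≡ 15; y = λ·(10 - 15) - 16 ≡ 13. → (15, 13)
4G = (15, 13).
Next 2H:
Repeated addition: build up to 2H.
2H: tangent at (10, 16): λ = (3·10² + 4)/(2·16) ≡ 15/15. 15⁻¹ ≡ 8 (mod 17) since 15·8 = 120 ≡ 1, so λ ≡ 15·8 ≡ 1.
  x = λ² - 10 - 10 = 1 - 20 ≡ 15; y = λ·(10 - 15) - 16 ≡ 13. → (15, 13)
2H = (15, 13).
Finally 4G + 2H:
tangent at (15, 13): λ = (3·15² + 4)/(2·13) ≡ 16/9. 9⁻¹ ≡ 2 (mod 17) since 9·2 = 18 ≡ 1, so λ ≡ 16·2 ≡ 15.
  x = λ² - 15 - 15 = 225 - 30 ≡ 8; y = λ·(15 - 8) - 13 ≡ 7. → (8, 7)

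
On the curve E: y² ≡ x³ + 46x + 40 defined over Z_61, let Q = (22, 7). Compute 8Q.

Double-and-add on 8 = (1000)₂. Start with Q = (22, 7) for the leading 1-bit.
double: tangent at (22, 7): λ = (3·22² + 46)/(2·7) ≡ 34/14. 14⁻¹ ≡ 48 (mod 61), so λ ≡ 34·48 ≡ 46.
  x = λ² - 22 - 22 = 2116 - 44 ≡ 59; y = λ·(22 - 59) - 7 ≡ 60. → (59, 60)
double: tangent at (59, 60): λ = (3·59² + 46)/(2·60) ≡ 58/59. 59⁻¹ ≡ 30 (mod 61), so λ ≡ 58·30 ≡ 32.
  x = λ² - 59 - 59 = 1024 - 118 ≡ 52; y = λ·(59 - 52) - 60 ≡ 42. → (52, 42)
double: tangent at (52, 42): λ = (3·52² + 46)/(2·42) ≡ 45/23. 23⁻¹ ≡ 8 (mod 61) since 23·8 = 184 ≡ 1, so λ ≡ 45·8 ≡ 55.
  x = λ² - 52 - 52 = 3025 - 104 ≡ 54; y = λ·(52 - 54) - 42 ≡ 31. → (54, 31)

(54, 31)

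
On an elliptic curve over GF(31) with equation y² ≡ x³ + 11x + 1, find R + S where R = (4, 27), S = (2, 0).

(4, 27) + (2, 0). λ = (0 - 27)/(2 - 4) ≡ 4/29 mod 31. 29⁻¹ ≡ 15 (mod 31) since 29·15 = 435 ≡ 1, so λ ≡ 29.
  x = λ² - 4 - 2 = 841 - 6 ≡ 29; y = λ·(4 - 29) - 27 ≡ 23. → (29, 23)

(29, 23)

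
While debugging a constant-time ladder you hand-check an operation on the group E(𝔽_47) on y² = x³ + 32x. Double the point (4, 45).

tangent at (4, 45): λ = (3·4² + 32)/(2·45) ≡ 33/43. 43⁻¹ ≡ 35 (mod 47), so λ ≡ 33·35 ≡ 27.
  x = λ² - 4 - 4 = 729 - 8 ≡ 16; y = λ·(4 - 16) - 45 ≡ 7. → (16, 7)

(16, 7)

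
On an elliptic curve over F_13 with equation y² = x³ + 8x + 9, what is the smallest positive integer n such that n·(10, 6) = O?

6

2P: tangent at (10, 6): λ = (3·10² + 8)/(2·6) ≡ 9/12. 12⁻¹ ≡ 12 (mod 13), so λ ≡ 9·12 ≡ 4.
  x = λ² - 10 - 10 = 16 - 20 ≡ 9; y = λ·(10 - 9) - 6 ≡ 11. → (9, 11)
3P: (9, 11) + (10, 6). λ = (6 - 11)/(10 - 9) ≡ 8/1 mod 13. 1⁻¹ ≡ 1 (mod 13) since 1·1 = 1 ≡ 1, so λ ≡ 8.
  x = λ² - 9 - 10 = 64 - 19 ≡ 6; y = λ·(9 - 6) - 11 ≡ 0. → (6, 0)
4P: (6, 0) + (10, 6). λ = (6 - 0)/(10 - 6) ≡ 6/4 mod 13. 4⁻¹ ≡ 10 (mod 13), so λ ≡ 8.
  x = λ² - 6 - 10 = 64 - 16 ≡ 9; y = λ·(6 - 9) - 0 ≡ 2. → (9, 2)
5P: (9, 2) + (10, 6). λ = (6 - 2)/(10 - 9) ≡ 4/1 mod 13. 1⁻¹ ≡ 1 (mod 13), so λ ≡ 4.
  x = λ² - 9 - 10 = 16 - 19 ≡ 10; y = λ·(9 - 10) - 2 ≡ 7. → (10, 7)
6P: (10, 7) + (10, 6): same x and y₁ ≡ -y₂, so the sum is O.
6P = O, so the order is 6.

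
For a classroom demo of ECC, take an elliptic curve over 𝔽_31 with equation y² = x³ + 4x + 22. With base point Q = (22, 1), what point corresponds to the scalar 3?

Repeated addition: build up to 3Q.
2Q: tangent at (22, 1): λ = (3·22² + 4)/(2·1) ≡ 30/2. 2⁻¹ ≡ 16 (mod 31) since 2·16 = 32 ≡ 1, so λ ≡ 30·16 ≡ 15.
  x = λ² - 22 - 22 = 225 - 44 ≡ 26; y = λ·(22 - 26) - 1 ≡ 1. → (26, 1)
3Q: (26, 1) + (22, 1). λ = (1 - 1)/(22 - 26) ≡ 0/27 mod 31. 27⁻¹ ≡ 23 (mod 31) since 27·23 = 621 ≡ 1, so λ ≡ 0.
  x = λ² - 26 - 22 = 0 - 48 ≡ 14; y = λ·(26 - 14) - 1 ≡ 30. → (14, 30)

(14, 30)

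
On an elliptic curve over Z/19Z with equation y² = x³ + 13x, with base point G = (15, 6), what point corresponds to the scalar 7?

(18, 9)

Double-and-add on 7 = (111)₂. Start with G = (15, 6) for the leading 1-bit.
double: tangent at (15, 6): λ = (3·15² + 13)/(2·6) ≡ 4/12. 12⁻¹ ≡ 8 (mod 19), so λ ≡ 4·8 ≡ 13.
  x = λ² - 15 - 15 = 169 - 30 ≡ 6; y = λ·(15 - 6) - 6 ≡ 16. → (6, 16)
add G: (6, 16) + (15, 6). λ = (6 - 16)/(15 - 6) ≡ 9/9 mod 19. 9⁻¹ ≡ 17 (mod 19) since 9·17 = 153 ≡ 1, so λ ≡ 1.
  x = λ² - 6 - 15 = 1 - 21 ≡ 18; y = λ·(6 - 18) - 16 ≡ 10. → (18, 10)
double: tangent at (18, 10): λ = (3·18² + 13)/(2·10) ≡ 16/1. 1⁻¹ ≡ 1 (mod 19), so λ ≡ 16·1 ≡ 16.
  x = λ² - 18 - 18 = 256 - 36 ≡ 11; y = λ·(18 - 11) - 10 ≡ 7. → (11, 7)
add G: (11, 7) + (15, 6). λ = (6 - 7)/(15 - 11) ≡ 18/4 mod 19. 4⁻¹ ≡ 5 (mod 19), so λ ≡ 14.
  x = λ² - 11 - 15 = 196 - 26 ≡ 18; y = λ·(11 - 18) - 7 ≡ 9. → (18, 9)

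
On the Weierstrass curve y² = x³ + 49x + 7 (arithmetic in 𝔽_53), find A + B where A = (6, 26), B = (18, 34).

(0, 31)

(6, 26) + (18, 34). λ = (34 - 26)/(18 - 6) ≡ 8/12 mod 53. 12⁻¹ ≡ 31 (mod 53), so λ ≡ 36.
  x = λ² - 6 - 18 = 1296 - 24 ≡ 0; y = λ·(6 - 0) - 26 ≡ 31. → (0, 31)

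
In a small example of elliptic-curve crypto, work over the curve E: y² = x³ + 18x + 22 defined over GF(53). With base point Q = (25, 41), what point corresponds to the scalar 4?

Repeated addition: build up to 4Q.
2Q: tangent at (25, 41): λ = (3·25² + 18)/(2·41) ≡ 38/29. 29⁻¹ ≡ 11 (mod 53), so λ ≡ 38·11 ≡ 47.
  x = λ² - 25 - 25 = 2209 - 50 ≡ 39; y = λ·(25 - 39) - 41 ≡ 43. → (39, 43)
3Q: (39, 43) + (25, 41). λ = (41 - 43)/(25 - 39) ≡ 51/39 mod 53. 39⁻¹ ≡ 34 (mod 53), so λ ≡ 38.
  x = λ² - 39 - 25 = 1444 - 64 ≡ 2; y = λ·(39 - 2) - 43 ≡ 38. → (2, 38)
4Q: (2, 38) + (25, 41). λ = (41 - 38)/(25 - 2) ≡ 3/23 mod 53. 23⁻¹ ≡ 30 (mod 53) since 23·30 = 690 ≡ 1, so λ ≡ 37.
  x = λ² - 2 - 25 = 1369 - 27 ≡ 17; y = λ·(2 - 17) - 38 ≡ 43. → (17, 43)

(17, 43)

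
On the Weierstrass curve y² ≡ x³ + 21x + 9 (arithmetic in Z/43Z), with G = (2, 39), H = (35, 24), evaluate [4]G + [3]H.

First 4G:
Repeated addition: build up to 4G.
2G: tangent at (2, 39): λ = (3·2² + 21)/(2·39) ≡ 33/35. 35⁻¹ ≡ 16 (mod 43), so λ ≡ 33·16 ≡ 12.
  x = λ² - 2 - 2 = 144 - 4 ≡ 11; y = λ·(2 - 11) - 39 ≡ 25. → (11, 25)
3G: (11, 25) + (2, 39). λ = (39 - 25)/(2 - 11) ≡ 14/34 mod 43. 34⁻¹ ≡ 19 (mod 43), so λ ≡ 8.
  x = λ² - 11 - 2 = 64 - 13 ≡ 8; y = λ·(11 - 8) - 25 ≡ 42. → (8, 42)
4G: (8, 42) + (2, 39). λ = (39 - 42)/(2 - 8) ≡ 40/37 mod 43. 37⁻¹ ≡ 7 (mod 43), so λ ≡ 22.
  x = λ² - 8 - 2 = 484 - 10 ≡ 1; y = λ·(8 - 1) - 42 ≡ 26. → (1, 26)
4G = (1, 26).
Next 3H:
Repeated addition: build up to 3H.
2H: tangent at (35, 24): λ = (3·35² + 21)/(2·24) ≡ 41/5. 5⁻¹ ≡ 26 (mod 43), so λ ≡ 41·26 ≡ 34.
  x = λ² - 35 - 35 = 1156 - 70 ≡ 11; y = λ·(35 - 11) - 24 ≡ 18. → (11, 18)
3H: (11, 18) + (35, 24). λ = (24 - 18)/(35 - 11) ≡ 6/24 mod 43. 24⁻¹ ≡ 9 (mod 43), so λ ≡ 11.
  x = λ² - 11 - 35 = 121 - 46 ≡ 32; y = λ·(11 - 32) - 18 ≡ 9. → (32, 9)
3H = (32, 9).
Finally 4G + 3H:
(1, 26) + (32, 9). λ = (9 - 26)/(32 - 1) ≡ 26/31 mod 43. 31⁻¹ ≡ 25 (mod 43), so λ ≡ 5.
  x = λ² - 1 - 32 = 25 - 33 ≡ 35; y = λ·(1 - 35) - 26 ≡ 19. → (35, 19)

(35, 19)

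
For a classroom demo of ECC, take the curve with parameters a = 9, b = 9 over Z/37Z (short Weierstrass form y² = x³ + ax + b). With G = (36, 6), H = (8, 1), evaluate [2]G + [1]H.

(19, 34)

First 2G:
Repeated addition: build up to 2G.
2G: tangent at (36, 6): λ = (3·36² + 9)/(2·6) ≡ 12/12. 12⁻¹ ≡ 34 (mod 37), so λ ≡ 12·34 ≡ 1.
  x = λ² - 36 - 36 = 1 - 72 ≡ 3; y = λ·(36 - 3) - 6 ≡ 27. → (3, 27)
2G = (3, 27).
Finally 2G + H:
(3, 27) + (8, 1). λ = (1 - 27)/(8 - 3) ≡ 11/5 mod 37. 5⁻¹ ≡ 15 (mod 37), so λ ≡ 17.
  x = λ² - 3 - 8 = 289 - 11 ≡ 19; y = λ·(3 - 19) - 27 ≡ 34. → (19, 34)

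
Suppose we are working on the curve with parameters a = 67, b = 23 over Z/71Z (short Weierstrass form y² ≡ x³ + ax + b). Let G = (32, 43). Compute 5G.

Repeated addition: build up to 5G.
2G: tangent at (32, 43): λ = (3·32² + 67)/(2·43) ≡ 15/15. 15⁻¹ ≡ 19 (mod 71), so λ ≡ 15·19 ≡ 1.
  x = λ² - 32 - 32 = 1 - 64 ≡ 8; y = λ·(32 - 8) - 43 ≡ 52. → (8, 52)
3G: (8, 52) + (32, 43). λ = (43 - 52)/(32 - 8) ≡ 62/24 mod 71. 24⁻¹ ≡ 3 (mod 71), so λ ≡ 44.
  x = λ² - 8 - 32 = 1936 - 40 ≡ 50; y = λ·(8 - 50) - 52 ≡ 17. → (50, 17)
4G: (50, 17) + (32, 43). λ = (43 - 17)/(32 - 50) ≡ 26/53 mod 71. 53⁻¹ ≡ 67 (mod 71) since 53·67 = 3551 ≡ 1, so λ ≡ 38.
  x = λ² - 50 - 32 = 1444 - 82 ≡ 13; y = λ·(50 - 13) - 17 ≡ 40. → (13, 40)
5G: (13, 40) + (32, 43). λ = (43 - 40)/(32 - 13) ≡ 3/19 mod 71. 19⁻¹ ≡ 15 (mod 71) since 19·15 = 285 ≡ 1, so λ ≡ 45.
  x = λ² - 13 - 32 = 2025 - 45 ≡ 63; y = λ·(13 - 63) - 40 ≡ 53. → (63, 53)

(63, 53)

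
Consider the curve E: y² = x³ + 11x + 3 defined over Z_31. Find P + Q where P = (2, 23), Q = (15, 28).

(2, 23) + (15, 28). λ = (28 - 23)/(15 - 2) ≡ 5/13 mod 31. 13⁻¹ ≡ 12 (mod 31), so λ ≡ 29.
  x = λ² - 2 - 15 = 841 - 17 ≡ 18; y = λ·(2 - 18) - 23 ≡ 9. → (18, 9)

(18, 9)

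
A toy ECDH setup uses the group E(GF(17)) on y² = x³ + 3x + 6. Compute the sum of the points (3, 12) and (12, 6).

(3, 12) + (12, 6). λ = (6 - 12)/(12 - 3) ≡ 11/9 mod 17. 9⁻¹ ≡ 2 (mod 17) since 9·2 = 18 ≡ 1, so λ ≡ 5.
  x = λ² - 3 - 12 = 25 - 15 ≡ 10; y = λ·(3 - 10) - 12 ≡ 4. → (10, 4)

(10, 4)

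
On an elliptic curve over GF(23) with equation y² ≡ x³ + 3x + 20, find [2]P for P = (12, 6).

(15, 6)

tangent at (12, 6): λ = (3·12² + 3)/(2·6) ≡ 21/12. 12⁻¹ ≡ 2 (mod 23), so λ ≡ 21·2 ≡ 19.
  x = λ² - 12 - 12 = 361 - 24 ≡ 15; y = λ·(12 - 15) - 6 ≡ 6. → (15, 6)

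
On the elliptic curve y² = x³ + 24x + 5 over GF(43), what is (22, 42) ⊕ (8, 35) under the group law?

(24, 0)

(22, 42) + (8, 35). λ = (35 - 42)/(8 - 22) ≡ 36/29 mod 43. 29⁻¹ ≡ 3 (mod 43), so λ ≡ 22.
  x = λ² - 22 - 8 = 484 - 30 ≡ 24; y = λ·(22 - 24) - 42 ≡ 0. → (24, 0)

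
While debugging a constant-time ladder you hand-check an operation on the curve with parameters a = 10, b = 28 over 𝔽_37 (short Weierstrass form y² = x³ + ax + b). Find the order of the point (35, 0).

2P: (35, 0) + (35, 0): same x and y₁ ≡ -y₂, so the sum is O.
2P = O, so the order is 2.

2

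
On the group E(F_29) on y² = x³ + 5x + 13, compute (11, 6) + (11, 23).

O

The two points share x = 11 and their y-coordinates satisfy 6 + 23 ≡ 0 (mod 29), so they are inverses. Their sum is O.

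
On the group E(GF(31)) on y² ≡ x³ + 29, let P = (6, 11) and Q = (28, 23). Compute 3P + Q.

(26, 11)

First 3P:
Repeated addition: build up to 3P.
2P: tangent at (6, 11): λ = (3·6² + 0)/(2·11) ≡ 15/22. 22⁻¹ ≡ 24 (mod 31), so λ ≡ 15·24 ≡ 19.
  x = λ² - 6 - 6 = 361 - 12 ≡ 8; y = λ·(6 - 8) - 11 ≡ 13. → (8, 13)
3P: (8, 13) + (6, 11). λ = (11 - 13)/(6 - 8) ≡ 29/29 mod 31. 29⁻¹ ≡ 15 (mod 31), so λ ≡ 1.
  x = λ² - 8 - 6 = 1 - 14 ≡ 18; y = λ·(8 - 18) - 13 ≡ 8. → (18, 8)
3P = (18, 8).
Finally 3P + Q:
(18, 8) + (28, 23). λ = (23 - 8)/(28 - 18) ≡ 15/10 mod 31. 10⁻¹ ≡ 28 (mod 31) since 10·28 = 280 ≡ 1, so λ ≡ 17.
  x = λ² - 18 - 28 = 289 - 46 ≡ 26; y = λ·(18 - 26) - 8 ≡ 11. → (26, 11)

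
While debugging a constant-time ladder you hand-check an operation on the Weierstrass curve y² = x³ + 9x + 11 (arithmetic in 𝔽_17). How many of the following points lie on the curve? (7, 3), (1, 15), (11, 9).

3

(7, 3): 3² ≡ 9, rhs ≡ 9 → on.
(1, 15): 15² ≡ 4, rhs ≡ 4 → on.
(11, 9): 9² ≡ 13, rhs ≡ 13 → on.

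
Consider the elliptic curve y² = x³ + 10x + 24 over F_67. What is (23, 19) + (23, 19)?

tangent at (23, 19): λ = (3·23² + 10)/(2·19) ≡ 56/38. 38⁻¹ ≡ 30 (mod 67), so λ ≡ 56·30 ≡ 5.
  x = λ² - 23 - 23 = 25 - 46 ≡ 46; y = λ·(23 - 46) - 19 ≡ 0. → (46, 0)

(46, 0)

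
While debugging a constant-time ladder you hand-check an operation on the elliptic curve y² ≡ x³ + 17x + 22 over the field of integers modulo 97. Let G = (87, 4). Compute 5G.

(64, 53)

Repeated addition: build up to 5G.
2G: tangent at (87, 4): λ = (3·87² + 17)/(2·4) ≡ 26/8. 8⁻¹ ≡ 85 (mod 97), so λ ≡ 26·85 ≡ 76.
  x = λ² - 87 - 87 = 5776 - 174 ≡ 73; y = λ·(87 - 73) - 4 ≡ 90. → (73, 90)
3G: (73, 90) + (87, 4). λ = (4 - 90)/(87 - 73) ≡ 11/14 mod 97. 14⁻¹ ≡ 7 (mod 97), so λ ≡ 77.
  x = λ² - 73 - 87 = 5929 - 160 ≡ 46; y = λ·(73 - 46) - 90 ≡ 49. → (46, 49)
4G: (46, 49) + (87, 4). λ = (4 - 49)/(87 - 46) ≡ 52/41 mod 97. 41⁻¹ ≡ 71 (mod 97), so λ ≡ 6.
  x = λ² - 46 - 87 = 36 - 133 ≡ 0; y = λ·(46 - 0) - 49 ≡ 33. → (0, 33)
5G: (0, 33) + (87, 4). λ = (4 - 33)/(87 - 0) ≡ 68/87 mod 97. 87⁻¹ ≡ 29 (mod 97) since 87·29 = 2523 ≡ 1, so λ ≡ 32.
  x = λ² - 0 - 87 = 1024 - 87 ≡ 64; y = λ·(0 - 64) - 33 ≡ 53. → (64, 53)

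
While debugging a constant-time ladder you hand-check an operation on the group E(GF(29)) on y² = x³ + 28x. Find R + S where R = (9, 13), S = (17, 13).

(3, 16)

(9, 13) + (17, 13). λ = (13 - 13)/(17 - 9) ≡ 0/8 mod 29. 8⁻¹ ≡ 11 (mod 29) since 8·11 = 88 ≡ 1, so λ ≡ 0.
  x = λ² - 9 - 17 = 0 - 26 ≡ 3; y = λ·(9 - 3) - 13 ≡ 16. → (3, 16)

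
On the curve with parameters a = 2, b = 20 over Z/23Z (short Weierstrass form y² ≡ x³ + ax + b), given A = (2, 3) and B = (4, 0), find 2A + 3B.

O

First 2A:
Repeated addition: build up to 2A.
2A: tangent at (2, 3): λ = (3·2² + 2)/(2·3) ≡ 14/6. 6⁻¹ ≡ 4 (mod 23), so λ ≡ 14·4 ≡ 10.
  x = λ² - 2 - 2 = 100 - 4 ≡ 4; y = λ·(2 - 4) - 3 ≡ 0. → (4, 0)
2A = (4, 0).
Next 3B:
Repeated addition: build up to 3B.
2B: (4, 0) + (4, 0): same x and y₁ ≡ -y₂, so the sum is the point at infinity.
3B: the point at infinity + (4, 0) = (4, 0) (identity).
3B = (4, 0).
Finally 2A + 3B:
(4, 0) + (4, 0): same x and y₁ ≡ -y₂, so the sum is the point at infinity.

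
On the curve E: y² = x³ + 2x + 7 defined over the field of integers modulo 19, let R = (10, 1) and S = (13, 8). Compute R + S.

(10, 1) + (13, 8). λ = (8 - 1)/(13 - 10) ≡ 7/3 mod 19. 3⁻¹ ≡ 13 (mod 19), so λ ≡ 15.
  x = λ² - 10 - 13 = 225 - 23 ≡ 12; y = λ·(10 - 12) - 1 ≡ 7. → (12, 7)

(12, 7)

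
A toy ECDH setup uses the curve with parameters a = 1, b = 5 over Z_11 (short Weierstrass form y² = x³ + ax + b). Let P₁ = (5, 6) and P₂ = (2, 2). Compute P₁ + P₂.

(5, 6) + (2, 2). λ = (2 - 6)/(2 - 5) ≡ 7/8 mod 11. 8⁻¹ ≡ 7 (mod 11) since 8·7 = 56 ≡ 1, so λ ≡ 5.
  x = λ² - 5 - 2 = 25 - 7 ≡ 7; y = λ·(5 - 7) - 6 ≡ 6. → (7, 6)

(7, 6)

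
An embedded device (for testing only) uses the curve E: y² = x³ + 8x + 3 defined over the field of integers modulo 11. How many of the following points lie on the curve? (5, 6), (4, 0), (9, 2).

2

(5, 6): 6² ≡ 3, rhs ≡ 3 → on.
(4, 0): 0² ≡ 0, rhs ≡ 0 → on.
(9, 2): 2² ≡ 4, rhs ≡ 1 → off.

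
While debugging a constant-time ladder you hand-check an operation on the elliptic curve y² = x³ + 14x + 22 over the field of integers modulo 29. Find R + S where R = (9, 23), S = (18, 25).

(9, 23) + (18, 25). λ = (25 - 23)/(18 - 9) ≡ 2/9 mod 29. 9⁻¹ ≡ 13 (mod 29), so λ ≡ 26.
  x = λ² - 9 - 18 = 676 - 27 ≡ 11; y = λ·(9 - 11) - 23 ≡ 12. → (11, 12)

(11, 12)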